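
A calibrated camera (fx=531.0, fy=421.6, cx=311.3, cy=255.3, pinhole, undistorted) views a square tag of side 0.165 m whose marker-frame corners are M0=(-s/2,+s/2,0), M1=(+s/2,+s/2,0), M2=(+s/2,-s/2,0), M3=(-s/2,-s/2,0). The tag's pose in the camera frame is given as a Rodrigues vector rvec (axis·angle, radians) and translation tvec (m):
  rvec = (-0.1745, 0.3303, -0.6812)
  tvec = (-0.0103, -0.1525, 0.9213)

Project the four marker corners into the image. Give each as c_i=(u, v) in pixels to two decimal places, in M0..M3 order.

c0=(298.67, 238.60) c1=(370.57, 187.06) c2=(312.03, 132.64) c3=(245.81, 184.10)

Intrinsics K: fx=531.0, fy=421.6, cx=311.3, cy=255.3
Marker side s = 0.165 m; corners in marker frame (Z=0):
  M0 = (-0.0825, +0.0825, 0)
  M1 = (+0.0825, +0.0825, 0)
  M2 = (+0.0825, -0.0825, 0)
  M3 = (-0.0825, -0.0825, 0)
rvec = (-0.1745, 0.3303, -0.6812), |rvec| = θ = 0.77691 rad = 44.513°
Rodrigues: sinθ=0.70108, 1−cosθ=0.28691; R = I + sinθ·[k]× + (1−cosθ)·[k]×²:
    [+0.72756 +0.58731 +0.35457]
    [-0.64211 +0.76495 +0.05051]
    [-0.24156 -0.26442 +0.93367]
t = (-0.0103, -0.1525, 0.9213) m
M0: Pc = R·M0+t = (-0.02187, -0.03642, +0.91941); u = 531.0·(-0.02187)/0.91941 + 311.3 = 298.6689, v = 421.6·(-0.03642)/0.91941 + 255.3 = 238.6005
M1: Pc = R·M1+t = (+0.09818, -0.14237, +0.87956); u = 531.0·(+0.09818)/0.87956 + 311.3 = 370.5709, v = 421.6·(-0.14237)/0.87956 + 255.3 = 187.0594
M2: Pc = R·M2+t = (+0.00127, -0.26858, +0.92319); u = 531.0·(+0.00127)/0.92319 + 311.3 = 312.0307, v = 421.6·(-0.26858)/0.92319 + 255.3 = 132.6441
M3: Pc = R·M3+t = (-0.11878, -0.16263, +0.96304); u = 531.0·(-0.11878)/0.96304 + 311.3 = 245.8090, v = 421.6·(-0.16263)/0.96304 + 255.3 = 184.1023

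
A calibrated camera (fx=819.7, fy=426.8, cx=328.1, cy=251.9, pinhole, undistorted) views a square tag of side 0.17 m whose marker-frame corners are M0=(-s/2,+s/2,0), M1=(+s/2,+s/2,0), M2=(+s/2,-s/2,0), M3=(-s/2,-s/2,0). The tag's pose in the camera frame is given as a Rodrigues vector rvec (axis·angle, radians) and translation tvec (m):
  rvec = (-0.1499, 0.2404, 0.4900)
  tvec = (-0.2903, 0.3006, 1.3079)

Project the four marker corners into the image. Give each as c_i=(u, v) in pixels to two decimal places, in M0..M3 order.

c0=(77.86, 360.53) c1=(162.29, 389.69) c2=(216.07, 339.21) c3=(130.75, 312.05)

Intrinsics K: fx=819.7, fy=426.8, cx=328.1, cy=251.9
Marker side s = 0.17 m; corners in marker frame (Z=0):
  M0 = (-0.0850, +0.0850, 0)
  M1 = (+0.0850, +0.0850, 0)
  M2 = (+0.0850, -0.0850, 0)
  M3 = (-0.0850, -0.0850, 0)
rvec = (-0.1499, 0.2404, 0.4900), |rvec| = θ = 0.56601 rad = 32.430°
Rodrigues: sinθ=0.53626, 1−cosθ=0.15595; R = I + sinθ·[k]× + (1−cosθ)·[k]×²:
    [+0.85499 -0.48180 +0.19201]
    [+0.44671 +0.87218 +0.19937]
    [-0.26352 -0.08468 +0.96093]
t = (-0.2903, 0.3006, 1.3079) m
M0: Pc = R·M0+t = (-0.40393, +0.33677, +1.32310); u = 819.7·(-0.40393)/1.32310 + 328.1 = 77.8557, v = 426.8·(+0.33677)/1.32310 + 251.9 = 360.5321
M1: Pc = R·M1+t = (-0.25858, +0.41271, +1.27830); u = 819.7·(-0.25858)/1.27830 + 328.1 = 162.2888, v = 426.8·(+0.41271)/1.27830 + 251.9 = 389.6944
M2: Pc = R·M2+t = (-0.17667, +0.26443, +1.29270); u = 819.7·(-0.17667)/1.29270 + 328.1 = 216.0714, v = 426.8·(+0.26443)/1.29270 + 251.9 = 339.2064
M3: Pc = R·M3+t = (-0.32202, +0.18849, +1.33750); u = 819.7·(-0.32202)/1.33750 + 328.1 = 130.7456, v = 426.8·(+0.18849)/1.33750 + 251.9 = 312.0491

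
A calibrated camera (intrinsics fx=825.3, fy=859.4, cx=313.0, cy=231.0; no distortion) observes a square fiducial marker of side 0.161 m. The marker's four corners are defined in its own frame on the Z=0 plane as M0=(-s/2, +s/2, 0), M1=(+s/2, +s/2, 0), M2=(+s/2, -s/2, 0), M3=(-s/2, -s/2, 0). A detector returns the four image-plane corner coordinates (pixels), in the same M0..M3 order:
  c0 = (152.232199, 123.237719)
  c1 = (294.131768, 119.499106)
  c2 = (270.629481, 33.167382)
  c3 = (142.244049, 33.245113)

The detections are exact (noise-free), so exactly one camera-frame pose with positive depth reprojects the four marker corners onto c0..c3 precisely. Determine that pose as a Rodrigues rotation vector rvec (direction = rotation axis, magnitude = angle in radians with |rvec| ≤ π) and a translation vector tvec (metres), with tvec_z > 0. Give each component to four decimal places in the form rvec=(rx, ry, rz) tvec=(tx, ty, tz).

rvec=(-0.7238, -0.2110, -0.1420) tvec=(-0.1160, -0.1786, 0.9836)

Intrinsics K: fx=825.3, fy=859.4, cx=313.0, cy=231.0
Marker side s = 0.161 m; corners in marker frame (Z=0):
  M0 = (-0.0805, +0.0805, 0)
  M1 = (+0.0805, +0.0805, 0)
  M2 = (+0.0805, -0.0805, 0)
  M3 = (-0.0805, -0.0805, 0)
Detected image corners:
  c0 = (152.232199, 123.237719) px
  c1 = (294.131768, 119.499106) px
  c2 = (270.629481, 33.167382) px
  c3 = (142.244049, 33.245113) px
Planar DLT: solve 8×8 A·h = b for H (H[2,2]=1):
  H  [+889.56837 -35.07915 +215.69663]
  H  [+7.58818 +497.02886 +74.95736]
  H  [+0.24382 -0.65132 +1.00000]
B = K⁻¹H; ‖b₁‖=1.016702, ‖b₂‖=1.016702; λ = 2/(‖b₁‖+‖b₂‖) = 0.983573, sign → tz>0 ⇒ λ=+0.983573
r₁ = λ·B[:,0] = (+0.96922,-0.05578,+0.23981); r₂ = λ·B[:,1] = (+0.20115,+0.74104,-0.64062)
r₃ = r₁×r₂ = (-0.14198,+0.66914,+0.72945); SVD([r₁ r₂ r₃]) → R = UVᵀ:
  R  [+0.96922 +0.20115 -0.14198]
  R  [-0.05578 +0.74104 +0.66914]
  R  [+0.23981 -0.64062 +0.72945]
t = (-0.11596, -0.17859, +0.98357) m
tr R = 2.439699; θ = arccos((tr R − 1)/2) = 0.767211 rad = 43.958°
axis k = ((R−Rᵀ)₃₂, (R−Rᵀ)₁₃, (R−Rᵀ)₂₁) / (2 sinθ) = (-0.943459, -0.275015, -0.185073)
rvec = θ·k = (-0.723832, -0.210995, -0.141990)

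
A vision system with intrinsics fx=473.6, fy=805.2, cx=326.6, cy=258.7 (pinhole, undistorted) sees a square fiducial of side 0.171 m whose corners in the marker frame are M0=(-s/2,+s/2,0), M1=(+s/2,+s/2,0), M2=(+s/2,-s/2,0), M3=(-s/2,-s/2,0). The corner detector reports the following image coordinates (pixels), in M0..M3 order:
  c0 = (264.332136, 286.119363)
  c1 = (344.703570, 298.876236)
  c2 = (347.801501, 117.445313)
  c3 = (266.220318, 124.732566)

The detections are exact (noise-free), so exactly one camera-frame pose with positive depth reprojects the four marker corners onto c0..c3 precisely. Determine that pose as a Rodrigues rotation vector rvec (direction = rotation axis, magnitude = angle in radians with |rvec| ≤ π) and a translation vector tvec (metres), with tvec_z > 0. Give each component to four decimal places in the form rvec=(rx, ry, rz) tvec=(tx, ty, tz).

rvec=(0.0441, 0.5874, 0.0418) tvec=(-0.0396, -0.0516, 0.8074)

Intrinsics K: fx=473.6, fy=805.2, cx=326.6, cy=258.7
Marker side s = 0.171 m; corners in marker frame (Z=0):
  M0 = (-0.0855, +0.0855, 0)
  M1 = (+0.0855, +0.0855, 0)
  M2 = (+0.0855, -0.0855, 0)
  M3 = (-0.0855, -0.0855, 0)
Detected image corners:
  c0 = (264.332136, 286.119363) px
  c1 = (344.703570, 298.876236) px
  c2 = (347.801501, 117.445313) px
  c3 = (266.220318, 124.732566) px
Planar DLT: solve 8×8 A·h = b for H (H[2,2]=1):
  H  [+264.10680 +5.89372 +303.38636]
  H  [-125.30815 +1012.66505 +207.19897]
  H  [-0.68490 +0.06628 +1.00000]
B = K⁻¹H; ‖b₁‖=1.238584, ‖b₂‖=1.238584; λ = 2/(‖b₁‖+‖b₂‖) = 0.807374, sign → tz>0 ⇒ λ=+0.807374
r₁ = λ·B[:,0] = (+0.83157,+0.05202,-0.55297); r₂ = λ·B[:,1] = (-0.02686,+0.99821,+0.05351)
r₃ = r₁×r₂ = (+0.55476,-0.02965,+0.83148); SVD([r₁ r₂ r₃]) → R = UVᵀ:
  R  [+0.83157 -0.02686 +0.55476]
  R  [+0.05202 +0.99821 -0.02965]
  R  [-0.55297 +0.05351 +0.83148]
t = (-0.03957, -0.05164, +0.80737) m
tr R = 2.661260; θ = arccos((tr R − 1)/2) = 0.590558 rad = 33.836°
axis k = ((R−Rᵀ)₃₂, (R−Rᵀ)₁₃, (R−Rᵀ)₂₁) / (2 sinθ) = (+0.074675, +0.994690, +0.070822)
rvec = θ·k = (+0.044100, +0.587422, +0.041825)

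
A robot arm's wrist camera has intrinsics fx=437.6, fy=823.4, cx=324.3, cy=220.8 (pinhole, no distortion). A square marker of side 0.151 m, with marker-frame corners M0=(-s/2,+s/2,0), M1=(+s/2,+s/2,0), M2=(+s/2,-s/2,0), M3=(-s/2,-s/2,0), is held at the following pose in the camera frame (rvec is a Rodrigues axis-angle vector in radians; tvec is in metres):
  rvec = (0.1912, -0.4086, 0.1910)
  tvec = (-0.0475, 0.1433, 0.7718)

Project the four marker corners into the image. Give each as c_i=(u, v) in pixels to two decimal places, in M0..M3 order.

Intrinsics K: fx=437.6, fy=823.4, cx=324.3, cy=220.8
Marker side s = 0.151 m; corners in marker frame (Z=0):
  M0 = (-0.0755, +0.0755, 0)
  M1 = (+0.0755, +0.0755, 0)
  M2 = (+0.0755, -0.0755, 0)
  M3 = (-0.0755, -0.0755, 0)
rvec = (0.1912, -0.4086, 0.1910), |rvec| = θ = 0.48989 rad = 28.069°
Rodrigues: sinθ=0.47053, 1−cosθ=0.11762; R = I + sinθ·[k]× + (1−cosθ)·[k]×²:
    [+0.90030 -0.22174 -0.37455]
    [+0.14516 +0.96421 -0.22189]
    [+0.41035 +0.14540 +0.90026]
t = (-0.0475, 0.1433, 0.7718) m
M0: Pc = R·M0+t = (-0.13221, +0.20514, +0.75180); u = 437.6·(-0.13221)/0.75180 + 324.3 = 247.3419, v = 823.4·(+0.20514)/0.75180 + 220.8 = 445.4757
M1: Pc = R·M1+t = (+0.00373, +0.22706, +0.81376); u = 437.6·(+0.00373)/0.81376 + 324.3 = 326.3066, v = 823.4·(+0.22706)/0.81376 + 220.8 = 450.5475
M2: Pc = R·M2+t = (+0.03721, +0.08146, +0.79180); u = 437.6·(+0.03721)/0.79180 + 324.3 = 344.8667, v = 823.4·(+0.08146)/0.79180 + 220.8 = 305.5131
M3: Pc = R·M3+t = (-0.09873, +0.05954, +0.72984); u = 437.6·(-0.09873)/0.72984 + 324.3 = 265.1024, v = 823.4·(+0.05954)/0.72984 + 220.8 = 287.9754

c0=(247.34, 445.48) c1=(326.31, 450.55) c2=(344.87, 305.51) c3=(265.10, 287.98)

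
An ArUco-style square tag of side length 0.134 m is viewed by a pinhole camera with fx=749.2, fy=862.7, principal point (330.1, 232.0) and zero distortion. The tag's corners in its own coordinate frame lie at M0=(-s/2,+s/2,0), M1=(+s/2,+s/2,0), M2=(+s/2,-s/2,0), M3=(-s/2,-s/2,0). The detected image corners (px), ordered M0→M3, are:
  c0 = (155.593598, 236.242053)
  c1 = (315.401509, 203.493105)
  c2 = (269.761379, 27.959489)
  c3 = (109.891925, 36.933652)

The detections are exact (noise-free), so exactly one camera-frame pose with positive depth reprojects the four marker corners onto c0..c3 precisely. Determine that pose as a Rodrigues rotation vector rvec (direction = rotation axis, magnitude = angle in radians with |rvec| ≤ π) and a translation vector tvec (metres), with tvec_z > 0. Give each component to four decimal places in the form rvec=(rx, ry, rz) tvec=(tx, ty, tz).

Intrinsics K: fx=749.2, fy=862.7, cx=330.1, cy=232.0
Marker side s = 0.134 m; corners in marker frame (Z=0):
  M0 = (-0.0670, +0.0670, 0)
  M1 = (+0.0670, +0.0670, 0)
  M2 = (+0.0670, -0.0670, 0)
  M3 = (-0.0670, -0.0670, 0)
Detected image corners:
  c0 = (155.593598, 236.242053) px
  c1 = (315.401509, 203.493105) px
  c2 = (269.761379, 27.959489) px
  c3 = (109.891925, 36.933652) px
Planar DLT: solve 8×8 A·h = b for H (H[2,2]=1):
  H  [+1388.00894 +285.65584 +217.17967]
  H  [-38.35606 +1360.48812 +123.88720]
  H  [+0.91779 -0.25937 +1.00000]
B = K⁻¹H; ‖b₁‖=1.739159, ‖b₂‖=1.739159; λ = 2/(‖b₁‖+‖b₂‖) = 0.574990, sign → tz>0 ⇒ λ=+0.574990
r₁ = λ·B[:,0] = (+0.83274,-0.16748,+0.52772); r₂ = λ·B[:,1] = (+0.28494,+0.94687,-0.14913)
r₃ = r₁×r₂ = (-0.47471,+0.27456,+0.83622); SVD([r₁ r₂ r₃]) → R = UVᵀ:
  R  [+0.83274 +0.28494 -0.47471]
  R  [-0.16748 +0.94687 +0.27456]
  R  [+0.52772 -0.14913 +0.83622]
t = (-0.08666, -0.07206, +0.57499) m
tr R = 2.615840; θ = arccos((tr R − 1)/2) = 0.630182 rad = 36.107°
axis k = ((R−Rᵀ)₃₂, (R−Rᵀ)₁₃, (R−Rᵀ)₂₁) / (2 sinθ) = (-0.359494, -0.850534, -0.383869)
rvec = θ·k = (-0.226547, -0.535992, -0.241908)

rvec=(-0.2265, -0.5360, -0.2419) tvec=(-0.0867, -0.0721, 0.5750)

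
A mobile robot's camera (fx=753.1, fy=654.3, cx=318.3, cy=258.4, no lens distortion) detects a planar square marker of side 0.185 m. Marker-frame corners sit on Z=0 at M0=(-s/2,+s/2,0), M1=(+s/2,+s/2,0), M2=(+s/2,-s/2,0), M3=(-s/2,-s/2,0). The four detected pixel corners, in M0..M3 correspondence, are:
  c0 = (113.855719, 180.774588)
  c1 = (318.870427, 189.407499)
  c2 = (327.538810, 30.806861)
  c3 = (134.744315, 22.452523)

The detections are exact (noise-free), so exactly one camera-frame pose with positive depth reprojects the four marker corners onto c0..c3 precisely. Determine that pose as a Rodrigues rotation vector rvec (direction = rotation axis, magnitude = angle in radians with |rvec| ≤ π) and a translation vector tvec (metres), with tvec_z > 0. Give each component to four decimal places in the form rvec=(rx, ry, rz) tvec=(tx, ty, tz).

Intrinsics K: fx=753.1, fy=654.3, cx=318.3, cy=258.4
Marker side s = 0.185 m; corners in marker frame (Z=0):
  M0 = (-0.0925, +0.0925, 0)
  M1 = (+0.0925, +0.0925, 0)
  M2 = (+0.0925, -0.0925, 0)
  M3 = (-0.0925, -0.0925, 0)
Detected image corners:
  c0 = (113.855719, 180.774588) px
  c1 = (318.870427, 189.407499) px
  c2 = (327.538810, 30.806861) px
  c3 = (134.744315, 22.452523) px
Planar DLT: solve 8×8 A·h = b for H (H[2,2]=1):
  H  [+1075.99662 -154.02808 +224.05492]
  H  [+46.76333 +821.45774 +103.43425]
  H  [+0.00826 -0.33148 +1.00000]
B = K⁻¹H; ‖b₁‖=1.426918, ‖b₂‖=1.426918; λ = 2/(‖b₁‖+‖b₂‖) = 0.700811, sign → tz>0 ⇒ λ=+0.700811
r₁ = λ·B[:,0] = (+0.99884,+0.04780,+0.00579); r₂ = λ·B[:,1] = (-0.04515,+0.97159,-0.23231)
r₃ = r₁×r₂ = (-0.01673,+0.23177,+0.97263); SVD([r₁ r₂ r₃]) → R = UVᵀ:
  R  [+0.99884 -0.04515 -0.01673]
  R  [+0.04780 +0.97159 +0.23177]
  R  [+0.00579 -0.23231 +0.97263]
t = (-0.08770, -0.16598, +0.70081) m
tr R = 2.943060; θ = arccos((tr R − 1)/2) = 0.239190 rad = 13.705°
axis k = ((R−Rᵀ)₃₂, (R−Rᵀ)₁₃, (R−Rᵀ)₂₁) / (2 sinθ) = (-0.979418, -0.047536, +0.196165)
rvec = θ·k = (-0.234267, -0.011370, +0.046921)

rvec=(-0.2343, -0.0114, 0.0469) tvec=(-0.0877, -0.1660, 0.7008)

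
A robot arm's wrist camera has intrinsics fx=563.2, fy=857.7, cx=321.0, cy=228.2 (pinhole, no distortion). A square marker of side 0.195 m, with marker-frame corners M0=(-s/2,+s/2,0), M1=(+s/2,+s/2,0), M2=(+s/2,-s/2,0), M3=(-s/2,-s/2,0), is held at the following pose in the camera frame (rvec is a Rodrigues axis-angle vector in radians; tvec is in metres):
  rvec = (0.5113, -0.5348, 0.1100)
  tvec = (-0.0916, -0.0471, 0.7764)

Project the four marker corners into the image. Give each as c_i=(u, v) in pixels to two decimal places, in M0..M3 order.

c0=(176.20, 273.53) c1=(301.27, 262.46) c2=(331.42, 80.65) c3=(195.18, 66.50)

Intrinsics K: fx=563.2, fy=857.7, cx=321.0, cy=228.2
Marker side s = 0.195 m; corners in marker frame (Z=0):
  M0 = (-0.0975, +0.0975, 0)
  M1 = (+0.0975, +0.0975, 0)
  M2 = (+0.0975, -0.0975, 0)
  M3 = (-0.0975, -0.0975, 0)
rvec = (0.5113, -0.5348, 0.1100), |rvec| = θ = 0.74802 rad = 42.859°
Rodrigues: sinθ=0.68019, 1−cosθ=0.26697; R = I + sinθ·[k]× + (1−cosθ)·[k]×²:
    [+0.85777 -0.23049 -0.45947]
    [-0.03044 +0.86950 -0.49300]
    [+0.51314 +0.43687 +0.73881]
t = (-0.0916, -0.0471, 0.7764) m
M0: Pc = R·M0+t = (-0.19770, +0.04064, +0.76896); u = 563.2·(-0.19770)/0.76896 + 321.0 = 176.1981, v = 857.7·(+0.04064)/0.76896 + 228.2 = 273.5338
M1: Pc = R·M1+t = (-0.03044, +0.03471, +0.86903); u = 563.2·(-0.03044)/0.86903 + 321.0 = 301.2721, v = 857.7·(+0.03471)/0.86903 + 228.2 = 262.4557
M2: Pc = R·M2+t = (+0.01450, -0.13484, +0.78384); u = 563.2·(+0.01450)/0.78384 + 321.0 = 331.4220, v = 857.7·(-0.13484)/0.78384 + 228.2 = 80.6496
M3: Pc = R·M3+t = (-0.15276, -0.12891, +0.68377); u = 563.2·(-0.15276)/0.68377 + 321.0 = 195.1776, v = 857.7·(-0.12891)/0.68377 + 228.2 = 66.5029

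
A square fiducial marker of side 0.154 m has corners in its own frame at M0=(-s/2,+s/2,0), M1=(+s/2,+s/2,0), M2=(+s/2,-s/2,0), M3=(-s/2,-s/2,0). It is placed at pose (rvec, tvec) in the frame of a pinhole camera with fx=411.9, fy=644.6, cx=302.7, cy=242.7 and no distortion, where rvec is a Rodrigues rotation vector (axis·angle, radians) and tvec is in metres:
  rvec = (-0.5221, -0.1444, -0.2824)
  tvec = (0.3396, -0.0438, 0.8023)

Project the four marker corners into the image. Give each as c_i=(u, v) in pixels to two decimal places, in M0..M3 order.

Intrinsics K: fx=411.9, fy=644.6, cx=302.7, cy=242.7
Marker side s = 0.154 m; corners in marker frame (Z=0):
  M0 = (-0.0770, +0.0770, 0)
  M1 = (+0.0770, +0.0770, 0)
  M2 = (+0.0770, -0.0770, 0)
  M3 = (-0.0770, -0.0770, 0)
rvec = (-0.5221, -0.1444, -0.2824), |rvec| = θ = 0.61089 rad = 35.002°
Rodrigues: sinθ=0.57360, 1−cosθ=0.18086; R = I + sinθ·[k]× + (1−cosθ)·[k]×²:
    [+0.95124 +0.30170 -0.06413]
    [-0.22862 +0.82924 +0.50999]
    [+0.20704 -0.47046 +0.85779]
t = (0.3396, -0.0438, 0.8023) m
M0: Pc = R·M0+t = (+0.28958, +0.03766, +0.75013); u = 411.9·(+0.28958)/0.75013 + 302.7 = 461.7120, v = 644.6·(+0.03766)/0.75013 + 242.7 = 275.0580
M1: Pc = R·M1+t = (+0.43608, +0.00245, +0.78202); u = 411.9·(+0.43608)/0.78202 + 302.7 = 532.3882, v = 644.6·(+0.00245)/0.78202 + 242.7 = 244.7176
M2: Pc = R·M2+t = (+0.38962, -0.12526, +0.85447); u = 411.9·(+0.38962)/0.85447 + 302.7 = 490.5157, v = 644.6·(-0.12526)/0.85447 + 242.7 = 148.2088
M3: Pc = R·M3+t = (+0.24312, -0.09005, +0.82258); u = 411.9·(+0.24312)/0.82258 + 302.7 = 424.4415, v = 644.6·(-0.09005)/0.82258 + 242.7 = 172.1360

c0=(461.71, 275.06) c1=(532.39, 244.72) c2=(490.52, 148.21) c3=(424.44, 172.14)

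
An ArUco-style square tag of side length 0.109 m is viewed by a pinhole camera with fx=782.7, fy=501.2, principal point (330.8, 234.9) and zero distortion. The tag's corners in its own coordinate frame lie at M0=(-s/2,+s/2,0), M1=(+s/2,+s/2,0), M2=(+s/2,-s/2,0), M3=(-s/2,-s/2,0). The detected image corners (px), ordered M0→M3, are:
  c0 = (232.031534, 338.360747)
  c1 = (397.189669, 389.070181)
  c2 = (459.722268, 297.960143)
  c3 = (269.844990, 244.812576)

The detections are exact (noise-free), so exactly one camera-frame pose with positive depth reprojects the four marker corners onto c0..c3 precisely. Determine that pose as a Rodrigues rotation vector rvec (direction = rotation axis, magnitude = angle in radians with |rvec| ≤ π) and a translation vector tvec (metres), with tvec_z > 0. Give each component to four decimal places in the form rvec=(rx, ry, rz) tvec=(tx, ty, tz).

Intrinsics K: fx=782.7, fy=501.2, cx=330.8, cy=234.9
Marker side s = 0.109 m; corners in marker frame (Z=0):
  M0 = (-0.0545, +0.0545, 0)
  M1 = (+0.0545, +0.0545, 0)
  M2 = (+0.0545, -0.0545, 0)
  M3 = (-0.0545, -0.0545, 0)
Detected image corners:
  c0 = (232.031534, 338.360747) px
  c1 = (397.189669, 389.070181) px
  c2 = (459.722268, 297.960143) px
  c3 = (269.844990, 244.812576) px
Planar DLT: solve 8×8 A·h = b for H (H[2,2]=1):
  H  [+1481.83675 -63.24920 +336.12149]
  H  [+345.21170 +1216.10091 +319.89141]
  H  [-0.41092 +1.16137 +1.00000]
B = K⁻¹H; ‖b₁‖=2.284243, ‖b₂‖=2.284243; λ = 2/(‖b₁‖+‖b₂‖) = 0.437782, sign → tz>0 ⇒ λ=+0.437782
r₁ = λ·B[:,0] = (+0.90486,+0.38584,-0.17989); r₂ = λ·B[:,1] = (-0.25026,+0.82394,+0.50843)
r₃ = r₁×r₂ = (+0.34439,-0.41503,+0.84210); SVD([r₁ r₂ r₃]) → R = UVᵀ:
  R  [+0.90486 -0.25026 +0.34439]
  R  [+0.38584 +0.82394 -0.41503]
  R  [-0.17989 +0.50843 +0.84210]
t = (+0.00298, +0.07424, +0.43778) m
tr R = 2.570897; θ = arccos((tr R − 1)/2) = 0.667376 rad = 38.238°
axis k = ((R−Rᵀ)₃₂, (R−Rᵀ)₁₃, (R−Rᵀ)₂₁) / (2 sinθ) = (+0.746017, +0.423547, +0.513874)
rvec = θ·k = (+0.497874, +0.282665, +0.342947)

rvec=(0.4979, 0.2827, 0.3429) tvec=(0.0030, 0.0742, 0.4378)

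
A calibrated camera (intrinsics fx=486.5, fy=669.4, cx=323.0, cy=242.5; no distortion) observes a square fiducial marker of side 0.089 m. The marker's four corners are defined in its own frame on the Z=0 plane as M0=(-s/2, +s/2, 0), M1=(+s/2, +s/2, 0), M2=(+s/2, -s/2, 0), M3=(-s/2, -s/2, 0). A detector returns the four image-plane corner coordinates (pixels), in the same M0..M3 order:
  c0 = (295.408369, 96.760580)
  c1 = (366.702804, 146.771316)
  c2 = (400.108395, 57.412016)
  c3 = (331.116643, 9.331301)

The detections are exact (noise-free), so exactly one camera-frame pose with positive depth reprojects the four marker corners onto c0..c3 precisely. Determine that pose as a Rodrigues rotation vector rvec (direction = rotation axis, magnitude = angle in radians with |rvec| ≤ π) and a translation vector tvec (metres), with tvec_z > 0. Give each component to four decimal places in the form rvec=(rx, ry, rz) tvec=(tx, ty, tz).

Intrinsics K: fx=486.5, fy=669.4, cx=323.0, cy=242.5
Marker side s = 0.089 m; corners in marker frame (Z=0):
  M0 = (-0.0445, +0.0445, 0)
  M1 = (+0.0445, +0.0445, 0)
  M2 = (+0.0445, -0.0445, 0)
  M3 = (-0.0445, -0.0445, 0)
Detected image corners:
  c0 = (295.408369, 96.760580) px
  c1 = (366.702804, 146.771316) px
  c2 = (400.108395, 57.412016) px
  c3 = (331.116643, 9.331301) px
Planar DLT: solve 8×8 A·h = b for H (H[2,2]=1):
  H  [+776.77857 -522.26505 +348.57992]
  H  [+548.41270 +963.34650 +76.77755]
  H  [-0.03194 -0.38459 +1.00000]
B = K⁻¹H; ‖b₁‖=1.819012, ‖b₂‖=1.819012; λ = 2/(‖b₁‖+‖b₂‖) = 0.549749, sign → tz>0 ⇒ λ=+0.549749
r₁ = λ·B[:,0] = (+0.88942,+0.45675,-0.01756); r₂ = λ·B[:,1] = (-0.44979,+0.86775,-0.21143)
r₃ = r₁×r₂ = (-0.08133,+0.19595,+0.97724); SVD([r₁ r₂ r₃]) → R = UVᵀ:
  R  [+0.88942 -0.44979 -0.08133]
  R  [+0.45675 +0.86775 +0.19595]
  R  [-0.01756 -0.21143 +0.97724]
t = (+0.02891, -0.13610, +0.54975) m
tr R = 2.734406; θ = arccos((tr R − 1)/2) = 0.521238 rad = 29.865°
axis k = ((R−Rᵀ)₃₂, (R−Rᵀ)₁₃, (R−Rᵀ)₂₁) / (2 sinθ) = (-0.409050, -0.064039, +0.910262)
rvec = θ·k = (-0.213212, -0.033380, +0.474464)

rvec=(-0.2132, -0.0334, 0.4745) tvec=(0.0289, -0.1361, 0.5497)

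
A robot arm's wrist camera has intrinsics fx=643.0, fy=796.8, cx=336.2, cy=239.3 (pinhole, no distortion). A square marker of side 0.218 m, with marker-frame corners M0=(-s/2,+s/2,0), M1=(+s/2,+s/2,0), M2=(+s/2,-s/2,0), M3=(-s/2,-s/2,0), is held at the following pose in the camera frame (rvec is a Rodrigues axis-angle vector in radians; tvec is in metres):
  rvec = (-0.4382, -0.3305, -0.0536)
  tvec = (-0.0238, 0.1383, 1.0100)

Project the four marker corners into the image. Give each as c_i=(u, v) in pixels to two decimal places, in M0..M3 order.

Intrinsics K: fx=643.0, fy=796.8, cx=336.2, cy=239.3
Marker side s = 0.218 m; corners in marker frame (Z=0):
  M0 = (-0.1090, +0.1090, 0)
  M1 = (+0.1090, +0.1090, 0)
  M2 = (+0.1090, -0.1090, 0)
  M3 = (-0.1090, -0.1090, 0)
rvec = (-0.4382, -0.3305, -0.0536), |rvec| = θ = 0.55147 rad = 31.597°
Rodrigues: sinθ=0.52394, 1−cosθ=0.14825; R = I + sinθ·[k]× + (1−cosθ)·[k]×²:
    [+0.94535 +0.12152 -0.30255]
    [+0.01967 +0.90500 +0.42496]
    [+0.32545 -0.40769 +0.85315]
t = (-0.0238, 0.1383, 1.0100) m
M0: Pc = R·M0+t = (-0.11360, +0.23480, +0.93009); u = 643.0·(-0.11360)/0.93009 + 336.2 = 257.6660, v = 796.8·(+0.23480)/0.93009 + 239.3 = 440.4521
M1: Pc = R·M1+t = (+0.09249, +0.23909, +1.00104); u = 643.0·(+0.09249)/1.00104 + 336.2 = 395.6091, v = 796.8·(+0.23909)/1.00104 + 239.3 = 429.6090
M2: Pc = R·M2+t = (+0.06600, +0.04180, +1.08991); u = 643.0·(+0.06600)/1.08991 + 336.2 = 375.1359, v = 796.8·(+0.04180)/1.08991 + 239.3 = 269.8582
M3: Pc = R·M3+t = (-0.14009, +0.03751, +1.01896); u = 643.0·(-0.14009)/1.01896 + 336.2 = 247.7990, v = 796.8·(+0.03751)/1.01896 + 239.3 = 268.6325

c0=(257.67, 440.45) c1=(395.61, 429.61) c2=(375.14, 269.86) c3=(247.80, 268.63)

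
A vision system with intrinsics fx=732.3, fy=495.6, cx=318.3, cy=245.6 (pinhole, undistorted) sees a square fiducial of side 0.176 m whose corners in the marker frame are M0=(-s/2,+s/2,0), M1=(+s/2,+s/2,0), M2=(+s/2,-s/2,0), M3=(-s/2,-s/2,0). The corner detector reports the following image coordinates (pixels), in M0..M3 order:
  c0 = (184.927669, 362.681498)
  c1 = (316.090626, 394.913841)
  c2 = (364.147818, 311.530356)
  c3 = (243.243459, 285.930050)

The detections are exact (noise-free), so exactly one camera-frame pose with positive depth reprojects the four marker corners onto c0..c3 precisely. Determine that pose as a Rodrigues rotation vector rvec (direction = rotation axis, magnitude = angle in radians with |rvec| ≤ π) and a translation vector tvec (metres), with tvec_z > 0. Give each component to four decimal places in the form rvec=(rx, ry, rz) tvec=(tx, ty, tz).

Intrinsics K: fx=732.3, fy=495.6, cx=318.3, cy=245.6
Marker side s = 0.176 m; corners in marker frame (Z=0):
  M0 = (-0.0880, +0.0880, 0)
  M1 = (+0.0880, +0.0880, 0)
  M2 = (+0.0880, -0.0880, 0)
  M3 = (-0.0880, -0.0880, 0)
Detected image corners:
  c0 = (184.927669, 362.681498) px
  c1 = (316.090626, 394.913841) px
  c2 = (364.147818, 311.530356) px
  c3 = (243.243459, 285.930050) px
Planar DLT: solve 8×8 A·h = b for H (H[2,2]=1):
  H  [+641.62545 -461.83244 +276.98388]
  H  [+74.09755 +260.15881 +336.40778]
  H  [-0.26345 -0.57365 +1.00000]
B = K⁻¹H; ‖b₁‖=1.062692, ‖b₂‖=1.062692; λ = 2/(‖b₁‖+‖b₂‖) = 0.941007, sign → tz>0 ⇒ λ=+0.941007
r₁ = λ·B[:,0] = (+0.93225,+0.26355,-0.24791); r₂ = λ·B[:,1] = (-0.35882,+0.76148,-0.53981)
r₃ = r₁×r₂ = (+0.04651,+0.59219,+0.80445); SVD([r₁ r₂ r₃]) → R = UVᵀ:
  R  [+0.93225 -0.35882 +0.04651]
  R  [+0.26355 +0.76148 +0.59219]
  R  [-0.24791 -0.53981 +0.80445]
t = (-0.05309, +0.17242, +0.94101) m
tr R = 2.498177; θ = arccos((tr R − 1)/2) = 0.724111 rad = 41.489°
axis k = ((R−Rᵀ)₃₂, (R−Rᵀ)₁₃, (R−Rᵀ)₂₁) / (2 sinθ) = (-0.854383, +0.222218, +0.469733)
rvec = θ·k = (-0.618668, +0.160911, +0.340139)

rvec=(-0.6187, 0.1609, 0.3401) tvec=(-0.0531, 0.1724, 0.9410)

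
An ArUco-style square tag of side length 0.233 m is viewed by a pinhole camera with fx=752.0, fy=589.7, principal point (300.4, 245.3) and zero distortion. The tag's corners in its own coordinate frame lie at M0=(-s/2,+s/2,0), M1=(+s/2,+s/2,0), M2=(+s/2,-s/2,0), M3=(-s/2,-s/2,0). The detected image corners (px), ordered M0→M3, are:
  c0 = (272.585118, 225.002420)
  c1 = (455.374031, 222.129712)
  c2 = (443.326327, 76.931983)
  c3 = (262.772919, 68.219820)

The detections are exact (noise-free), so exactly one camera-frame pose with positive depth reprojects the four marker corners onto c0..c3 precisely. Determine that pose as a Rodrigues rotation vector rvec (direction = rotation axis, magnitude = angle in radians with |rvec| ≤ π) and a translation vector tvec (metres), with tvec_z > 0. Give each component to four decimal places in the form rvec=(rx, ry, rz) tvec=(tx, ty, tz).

rvec=(-0.0726, -0.3005, -0.0411) tvec=(0.0736, -0.1490, 0.8984)

Intrinsics K: fx=752.0, fy=589.7, cx=300.4, cy=245.3
Marker side s = 0.233 m; corners in marker frame (Z=0):
  M0 = (-0.1165, +0.1165, 0)
  M1 = (+0.1165, +0.1165, 0)
  M2 = (+0.1165, -0.1165, 0)
  M3 = (-0.1165, -0.1165, 0)
Detected image corners:
  c0 = (272.585118, 225.002420) px
  c1 = (455.374031, 222.129712) px
  c2 = (443.326327, 76.931983) px
  c3 = (262.772919, 68.219820) px
Planar DLT: solve 8×8 A·h = b for H (H[2,2]=1):
  H  [+898.22545 +21.02750 +361.96791]
  H  [+61.70898 +636.30268 +147.48775]
  H  [+0.33070 -0.07271 +1.00000]
B = K⁻¹H; ‖b₁‖=1.113114, ‖b₂‖=1.113114; λ = 2/(‖b₁‖+‖b₂‖) = 0.898381, sign → tz>0 ⇒ λ=+0.898381
r₁ = λ·B[:,0] = (+0.95439,-0.02957,+0.29710); r₂ = λ·B[:,1] = (+0.05121,+0.99655,-0.06532)
r₃ = r₁×r₂ = (-0.29414,+0.07756,+0.95261); SVD([r₁ r₂ r₃]) → R = UVᵀ:
  R  [+0.95439 +0.05121 -0.29414]
  R  [-0.02957 +0.99655 +0.07756]
  R  [+0.29710 -0.06532 +0.95261]
t = (+0.07355, -0.14901, +0.89838) m
tr R = 2.903549; θ = arccos((tr R − 1)/2) = 0.311827 rad = 17.866°
axis k = ((R−Rᵀ)₃₂, (R−Rᵀ)₁₃, (R−Rᵀ)₂₁) / (2 sinθ) = (-0.232850, -0.963559, -0.131662)
rvec = θ·k = (-0.072609, -0.300464, -0.041056)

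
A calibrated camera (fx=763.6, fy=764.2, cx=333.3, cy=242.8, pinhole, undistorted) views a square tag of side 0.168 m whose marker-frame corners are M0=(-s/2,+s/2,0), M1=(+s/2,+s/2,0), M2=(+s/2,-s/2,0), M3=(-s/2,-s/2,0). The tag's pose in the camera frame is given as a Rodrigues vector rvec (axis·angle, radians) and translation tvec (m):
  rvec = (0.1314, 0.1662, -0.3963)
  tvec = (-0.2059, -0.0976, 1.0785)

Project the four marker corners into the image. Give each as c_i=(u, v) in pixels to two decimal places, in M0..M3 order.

c0=(160.64, 250.07) c1=(264.52, 205.63) c2=(215.59, 93.80) c3=(111.60, 142.11)

Intrinsics K: fx=763.6, fy=764.2, cx=333.3, cy=242.8
Marker side s = 0.168 m; corners in marker frame (Z=0):
  M0 = (-0.0840, +0.0840, 0)
  M1 = (+0.0840, +0.0840, 0)
  M2 = (+0.0840, -0.0840, 0)
  M3 = (-0.0840, -0.0840, 0)
rvec = (0.1314, 0.1662, -0.3963), |rvec| = θ = 0.44938 rad = 25.748°
Rodrigues: sinθ=0.43441, 1−cosθ=0.09928; R = I + sinθ·[k]× + (1−cosθ)·[k]×²:
    [+0.90921 +0.39383 +0.13506]
    [-0.37236 +0.91430 -0.15940]
    [-0.18626 +0.09464 +0.97793]
t = (-0.2059, -0.0976, 1.0785) m
M0: Pc = R·M0+t = (-0.24919, +0.01048, +1.10210); u = 763.6·(-0.24919)/1.10210 + 333.3 = 160.6449, v = 764.2·(+0.01048)/1.10210 + 242.8 = 250.0663
M1: Pc = R·M1+t = (-0.09644, -0.05208, +1.07080); u = 763.6·(-0.09644)/1.07080 + 333.3 = 264.5243, v = 764.2·(-0.05208)/1.07080 + 242.8 = 205.6341
M2: Pc = R·M2+t = (-0.16261, -0.20568, +1.05490); u = 763.6·(-0.16261)/1.05490 + 333.3 = 215.5945, v = 764.2·(-0.20568)/1.05490 + 242.8 = 93.8007
M3: Pc = R·M3+t = (-0.31536, -0.14312, +1.08620); u = 763.6·(-0.31536)/1.08620 + 333.3 = 111.6042, v = 764.2·(-0.14312)/1.08620 + 242.8 = 142.1051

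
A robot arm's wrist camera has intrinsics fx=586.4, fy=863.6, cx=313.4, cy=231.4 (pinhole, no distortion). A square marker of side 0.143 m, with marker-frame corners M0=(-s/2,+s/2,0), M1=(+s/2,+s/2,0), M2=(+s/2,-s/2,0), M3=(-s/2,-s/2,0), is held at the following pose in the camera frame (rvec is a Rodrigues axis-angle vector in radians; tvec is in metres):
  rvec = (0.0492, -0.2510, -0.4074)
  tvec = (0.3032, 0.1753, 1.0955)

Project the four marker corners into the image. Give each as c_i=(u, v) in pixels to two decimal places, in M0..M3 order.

c0=(457.75, 445.61) c1=(520.00, 395.35) c2=(493.33, 294.90) c3=(429.45, 342.70)

Intrinsics K: fx=586.4, fy=863.6, cx=313.4, cy=231.4
Marker side s = 0.143 m; corners in marker frame (Z=0):
  M0 = (-0.0715, +0.0715, 0)
  M1 = (+0.0715, +0.0715, 0)
  M2 = (+0.0715, -0.0715, 0)
  M3 = (-0.0715, -0.0715, 0)
rvec = (0.0492, -0.2510, -0.4074), |rvec| = θ = 0.48104 rad = 27.561°
Rodrigues: sinθ=0.46270, 1−cosθ=0.11348; R = I + sinθ·[k]× + (1−cosθ)·[k]×²:
    [+0.88770 +0.38581 -0.25126]
    [-0.39793 +0.91741 +0.00283]
    [+0.23160 +0.09747 +0.96792]
t = (0.3032, 0.1753, 1.0955) m
M0: Pc = R·M0+t = (+0.26731, +0.26935, +1.08591); u = 586.4·(+0.26731)/1.08591 + 313.4 = 457.7521, v = 863.6·(+0.26935)/1.08591 + 231.4 = 445.6054
M1: Pc = R·M1+t = (+0.39426, +0.21244, +1.11903); u = 586.4·(+0.39426)/1.11903 + 313.4 = 520.0005, v = 863.6·(+0.21244)/1.11903 + 231.4 = 395.3512
M2: Pc = R·M2+t = (+0.33909, +0.08125, +1.10509); u = 586.4·(+0.33909)/1.10509 + 313.4 = 493.3306, v = 863.6·(+0.08125)/1.10509 + 231.4 = 294.8974
M3: Pc = R·M3+t = (+0.21214, +0.13816, +1.07197); u = 586.4·(+0.21214)/1.07197 + 313.4 = 429.4489, v = 863.6·(+0.13816)/1.07197 + 231.4 = 342.7016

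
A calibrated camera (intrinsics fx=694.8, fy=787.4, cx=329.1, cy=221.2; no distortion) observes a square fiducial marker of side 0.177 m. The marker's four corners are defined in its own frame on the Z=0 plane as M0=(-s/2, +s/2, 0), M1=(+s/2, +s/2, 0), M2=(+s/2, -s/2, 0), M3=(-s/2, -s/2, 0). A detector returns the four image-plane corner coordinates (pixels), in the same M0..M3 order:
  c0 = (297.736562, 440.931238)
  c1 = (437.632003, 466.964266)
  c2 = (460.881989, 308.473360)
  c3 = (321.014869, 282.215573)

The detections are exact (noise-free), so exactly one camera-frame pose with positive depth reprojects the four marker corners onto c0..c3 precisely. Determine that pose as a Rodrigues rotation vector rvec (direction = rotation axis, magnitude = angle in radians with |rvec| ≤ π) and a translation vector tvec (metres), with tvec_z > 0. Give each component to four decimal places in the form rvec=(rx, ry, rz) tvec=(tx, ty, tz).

rvec=(0.0007, -0.0069, 0.1647) tvec=(0.0627, 0.1689, 0.8668)

Intrinsics K: fx=694.8, fy=787.4, cx=329.1, cy=221.2
Marker side s = 0.177 m; corners in marker frame (Z=0):
  M0 = (-0.0885, +0.0885, 0)
  M1 = (+0.0885, +0.0885, 0)
  M2 = (+0.0885, -0.0885, 0)
  M3 = (-0.0885, -0.0885, 0)
Detected image corners:
  c0 = (297.736562, 440.931238) px
  c1 = (437.632003, 466.964266) px
  c2 = (460.881989, 308.473360) px
  c3 = (321.014869, 282.215573) px
Planar DLT: solve 8×8 A·h = b for H (H[2,2]=1):
  H  [+793.31522 -131.36651 +379.36554]
  H  [+150.70240 +896.13175 +374.65662]
  H  [+0.00798 +0.00018 +1.00000]
B = K⁻¹H; ‖b₁‖=1.153651, ‖b₂‖=1.153651; λ = 2/(‖b₁‖+‖b₂‖) = 0.866813, sign → tz>0 ⇒ λ=+0.866813
r₁ = λ·B[:,0] = (+0.98644,+0.16396,+0.00691); r₂ = λ·B[:,1] = (-0.16396,+0.98647,+0.00016)
r₃ = r₁×r₂ = (-0.00679,-0.00129,+0.99998); SVD([r₁ r₂ r₃]) → R = UVᵀ:
  R  [+0.98644 -0.16396 -0.00679]
  R  [+0.16396 +0.98647 -0.00129]
  R  [+0.00691 +0.00016 +0.99998]
t = (+0.06271, +0.16893, +0.86681) m
tr R = 2.972885; θ = arccos((tr R − 1)/2) = 0.164852 rad = 9.445°
axis k = ((R−Rᵀ)₃₂, (R−Rᵀ)₁₃, (R−Rᵀ)₂₁) / (2 sinθ) = (+0.004412, -0.041766, +0.999118)
rvec = θ·k = (+0.000727, -0.006885, +0.164707)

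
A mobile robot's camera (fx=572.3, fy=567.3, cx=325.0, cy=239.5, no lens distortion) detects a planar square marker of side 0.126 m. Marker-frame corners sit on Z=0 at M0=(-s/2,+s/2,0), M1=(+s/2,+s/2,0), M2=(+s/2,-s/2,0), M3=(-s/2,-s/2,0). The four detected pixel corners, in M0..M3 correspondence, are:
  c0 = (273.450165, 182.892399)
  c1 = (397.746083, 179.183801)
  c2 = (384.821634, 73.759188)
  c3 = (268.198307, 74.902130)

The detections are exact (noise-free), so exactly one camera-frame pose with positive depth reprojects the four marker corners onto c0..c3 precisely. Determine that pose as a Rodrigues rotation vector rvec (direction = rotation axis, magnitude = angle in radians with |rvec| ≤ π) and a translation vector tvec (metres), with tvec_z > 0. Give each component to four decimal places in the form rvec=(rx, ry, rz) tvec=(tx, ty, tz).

Intrinsics K: fx=572.3, fy=567.3, cx=325.0, cy=239.5
Marker side s = 0.126 m; corners in marker frame (Z=0):
  M0 = (-0.0630, +0.0630, 0)
  M1 = (+0.0630, +0.0630, 0)
  M2 = (+0.0630, -0.0630, 0)
  M3 = (-0.0630, -0.0630, 0)
Detected image corners:
  c0 = (273.450165, 182.892399) px
  c1 = (397.746083, 179.183801) px
  c2 = (384.821634, 73.759188) px
  c3 = (268.198307, 74.902130) px
Planar DLT: solve 8×8 A·h = b for H (H[2,2]=1):
  H  [+1014.30025 -99.35107 +331.58477]
  H  [+3.93950 +780.49926 +125.92614]
  H  [+0.17903 -0.51902 +1.00000]
B = K⁻¹H; ‖b₁‖=1.681623, ‖b₂‖=1.681623; λ = 2/(‖b₁‖+‖b₂‖) = 0.594664, sign → tz>0 ⇒ λ=+0.594664
r₁ = λ·B[:,0] = (+0.99348,-0.04082,+0.10646); r₂ = λ·B[:,1] = (+0.07204,+0.94845,-0.30864)
r₃ = r₁×r₂ = (-0.08837,+0.31430,+0.94520); SVD([r₁ r₂ r₃]) → R = UVᵀ:
  R  [+0.99348 +0.07204 -0.08837]
  R  [-0.04082 +0.94845 +0.31430]
  R  [+0.10646 -0.30864 +0.94520]
t = (+0.00684, -0.11905, +0.59466) m
tr R = 2.887128; θ = arccos((tr R − 1)/2) = 0.337565 rad = 19.341°
axis k = ((R−Rᵀ)₃₂, (R−Rᵀ)₁₃, (R−Rᵀ)₂₁) / (2 sinθ) = (-0.940453, -0.294142, -0.170376)
rvec = θ·k = (-0.317464, -0.099292, -0.057513)

rvec=(-0.3175, -0.0993, -0.0575) tvec=(0.0068, -0.1191, 0.5947)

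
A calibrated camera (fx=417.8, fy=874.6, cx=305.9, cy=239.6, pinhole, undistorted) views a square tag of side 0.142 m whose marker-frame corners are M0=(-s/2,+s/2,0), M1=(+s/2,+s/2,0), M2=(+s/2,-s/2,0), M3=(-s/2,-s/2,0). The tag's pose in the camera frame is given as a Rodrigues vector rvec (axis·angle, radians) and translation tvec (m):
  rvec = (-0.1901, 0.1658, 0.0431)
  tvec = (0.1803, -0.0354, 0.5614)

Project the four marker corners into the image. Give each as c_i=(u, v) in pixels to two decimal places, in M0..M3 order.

c0=(385.10, 290.09) c1=(497.62, 298.58) c2=(494.84, 79.24) c3=(387.46, 80.06)

Intrinsics K: fx=417.8, fy=874.6, cx=305.9, cy=239.6
Marker side s = 0.142 m; corners in marker frame (Z=0):
  M0 = (-0.0710, +0.0710, 0)
  M1 = (+0.0710, +0.0710, 0)
  M2 = (+0.0710, -0.0710, 0)
  M3 = (-0.0710, -0.0710, 0)
rvec = (-0.1901, 0.1658, 0.0431), |rvec| = θ = 0.25590 rad = 14.662°
Rodrigues: sinθ=0.25312, 1−cosθ=0.03256; R = I + sinθ·[k]× + (1−cosθ)·[k]×²:
    [+0.98541 -0.05830 +0.15992]
    [+0.02696 +0.98111 +0.19159]
    [-0.16807 -0.18448 +0.96836]
t = (0.1803, -0.0354, 0.5614) m
M0: Pc = R·M0+t = (+0.10620, +0.03234, +0.56024); u = 417.8·(+0.10620)/0.56024 + 305.9 = 385.0970, v = 874.6·(+0.03234)/0.56024 + 239.6 = 290.0940
M1: Pc = R·M1+t = (+0.24612, +0.03617, +0.53637); u = 417.8·(+0.24612)/0.53637 + 305.9 = 497.6163, v = 874.6·(+0.03617)/0.53637 + 239.6 = 298.5826
M2: Pc = R·M2+t = (+0.25440, -0.10314, +0.56256); u = 417.8·(+0.25440)/0.56256 + 305.9 = 494.8378, v = 874.6·(-0.10314)/0.56256 + 239.6 = 79.2449
M3: Pc = R·M3+t = (+0.11448, -0.10697, +0.58643); u = 417.8·(+0.11448)/0.58643 + 305.9 = 387.4577, v = 874.6·(-0.10697)/0.58643 + 239.6 = 80.0618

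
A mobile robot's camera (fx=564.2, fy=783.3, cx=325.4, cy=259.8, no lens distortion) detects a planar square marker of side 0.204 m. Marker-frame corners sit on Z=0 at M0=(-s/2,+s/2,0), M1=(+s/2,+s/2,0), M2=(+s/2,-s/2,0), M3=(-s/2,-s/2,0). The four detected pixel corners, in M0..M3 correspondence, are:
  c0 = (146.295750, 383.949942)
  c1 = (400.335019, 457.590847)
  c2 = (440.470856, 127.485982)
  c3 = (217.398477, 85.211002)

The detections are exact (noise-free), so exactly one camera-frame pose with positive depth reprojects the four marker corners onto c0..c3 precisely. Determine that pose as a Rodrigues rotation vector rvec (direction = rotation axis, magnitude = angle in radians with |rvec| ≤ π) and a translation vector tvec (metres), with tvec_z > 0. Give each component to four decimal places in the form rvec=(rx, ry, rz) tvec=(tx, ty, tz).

rvec=(-0.3608, 0.1362, 0.1957) tvec=(-0.0220, -0.0053, 0.4677)

Intrinsics K: fx=564.2, fy=783.3, cx=325.4, cy=259.8
Marker side s = 0.204 m; corners in marker frame (Z=0):
  M0 = (-0.1020, +0.1020, 0)
  M1 = (+0.1020, +0.1020, 0)
  M2 = (+0.1020, -0.1020, 0)
  M3 = (-0.1020, -0.1020, 0)
Detected image corners:
  c0 = (146.295750, 383.949942) px
  c1 = (400.335019, 457.590847) px
  c2 = (440.470856, 127.485982) px
  c3 = (217.398477, 85.211002) px
Planar DLT: solve 8×8 A·h = b for H (H[2,2]=1):
  H  [+1056.50208 -492.03692 +298.82968]
  H  [+184.53479 +1348.88019 +250.96978]
  H  [-0.35640 -0.71942 +1.00000]
B = K⁻¹H; ‖b₁‖=2.137933, ‖b₂‖=2.137933; λ = 2/(‖b₁‖+‖b₂‖) = 0.467742, sign → tz>0 ⇒ λ=+0.467742
r₁ = λ·B[:,0] = (+0.97202,+0.16548,-0.16670); r₂ = λ·B[:,1] = (-0.21384,+0.91708,-0.33650)
r₃ = r₁×r₂ = (+0.09719,+0.36273,+0.92681); SVD([r₁ r₂ r₃]) → R = UVᵀ:
  R  [+0.97202 -0.21384 +0.09719]
  R  [+0.16548 +0.91708 +0.36273]
  R  [-0.16670 -0.33650 +0.92681]
t = (-0.02203, -0.00527, +0.46774) m
tr R = 2.815914; θ = arccos((tr R − 1)/2) = 0.432413 rad = 24.775°
axis k = ((R−Rᵀ)₃₂, (R−Rᵀ)₁₃, (R−Rᵀ)₂₁) / (2 sinθ) = (-0.834283, +0.314862, +0.452586)
rvec = θ·k = (-0.360755, +0.136151, +0.195704)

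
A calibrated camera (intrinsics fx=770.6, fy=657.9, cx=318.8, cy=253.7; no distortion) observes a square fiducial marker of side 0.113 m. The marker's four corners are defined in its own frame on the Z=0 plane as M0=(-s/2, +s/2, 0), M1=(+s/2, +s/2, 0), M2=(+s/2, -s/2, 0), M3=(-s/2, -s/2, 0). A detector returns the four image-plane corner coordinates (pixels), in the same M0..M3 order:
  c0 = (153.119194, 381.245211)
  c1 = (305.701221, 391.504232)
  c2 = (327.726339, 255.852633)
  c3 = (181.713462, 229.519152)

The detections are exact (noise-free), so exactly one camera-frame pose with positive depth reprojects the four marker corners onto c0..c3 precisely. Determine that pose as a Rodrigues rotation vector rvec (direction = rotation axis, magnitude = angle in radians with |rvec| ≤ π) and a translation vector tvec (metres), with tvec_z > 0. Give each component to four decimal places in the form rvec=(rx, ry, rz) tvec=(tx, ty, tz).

Intrinsics K: fx=770.6, fy=657.9, cx=318.8, cy=253.7
Marker side s = 0.113 m; corners in marker frame (Z=0):
  M0 = (-0.0565, +0.0565, 0)
  M1 = (+0.0565, +0.0565, 0)
  M2 = (+0.0565, -0.0565, 0)
  M3 = (-0.0565, -0.0565, 0)
Detected image corners:
  c0 = (153.119194, 381.245211) px
  c1 = (305.701221, 391.504232) px
  c2 = (327.726339, 255.852633) px
  c3 = (181.713462, 229.519152) px
Planar DLT: solve 8×8 A·h = b for H (H[2,2]=1):
  H  [+1567.18910 -274.80571 +246.51206]
  H  [+482.85582 +1199.28007 +314.17595]
  H  [+1.01761 -0.21687 +1.00000]
B = K⁻¹H; ‖b₁‖=1.937289, ‖b₂‖=1.937289; λ = 2/(‖b₁‖+‖b₂‖) = 0.516185, sign → tz>0 ⇒ λ=+0.516185
r₁ = λ·B[:,0] = (+0.83247,+0.17629,+0.52528); r₂ = λ·B[:,1] = (-0.13777,+0.98412,-0.11195)
r₃ = r₁×r₂ = (-0.53667,+0.02083,+0.84354); SVD([r₁ r₂ r₃]) → R = UVᵀ:
  R  [+0.83247 -0.13777 -0.53667]
  R  [+0.17629 +0.98412 +0.02083]
  R  [+0.52528 -0.11195 +0.84354]
t = (-0.04842, +0.04745, +0.51619) m
tr R = 2.660123; θ = arccos((tr R − 1)/2) = 0.591578 rad = 33.895°
axis k = ((R−Rᵀ)₃₂, (R−Rᵀ)₁₃, (R−Rᵀ)₂₁) / (2 sinθ) = (-0.119043, -0.952126, +0.281576)
rvec = θ·k = (-0.070423, -0.563257, +0.166574)

rvec=(-0.0704, -0.5633, 0.1666) tvec=(-0.0484, 0.0474, 0.5162)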